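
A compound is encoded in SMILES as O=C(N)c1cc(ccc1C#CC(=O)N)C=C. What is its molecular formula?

Heavy atoms from the SMILES: 12 C, 2 N, 2 O.
Implicit hydrogens by atom environment:
  4 × C: no H
  3 × C (aromatic): 1 H each → 3
  3 × C (aromatic): no H
  2 × N: 2 H each → 4
  2 × O: no H
  1 × C: 2 H
  1 × C: 1 H
  Total hydrogens = 10.
Molecular formula: C12H10N2O2

C12H10N2O2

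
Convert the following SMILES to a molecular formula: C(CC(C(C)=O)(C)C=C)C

Heavy atoms from the SMILES: 9 C, 1 O.
Implicit hydrogens by atom environment:
  3 × C: 3 H each → 9
  3 × C: 2 H each → 6
  2 × C: no H
  1 × C: 1 H
  1 × O: no H
  Total hydrogens = 16.
Molecular formula: C9H16O

C9H16O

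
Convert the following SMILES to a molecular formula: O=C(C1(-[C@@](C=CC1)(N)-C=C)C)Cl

C9H12ClNO

Heavy atoms from the SMILES: 9 C, 1 Cl, 1 N, 1 O.
Implicit hydrogens by atom environment:
  3 × C: 1 H each → 3
  3 × C: no H
  2 × C: 2 H each → 4
  1 × C: 3 H
  1 × Cl: no H
  1 × N: 2 H
  1 × O: no H
  Total hydrogens = 12.
Molecular formula: C9H12ClNO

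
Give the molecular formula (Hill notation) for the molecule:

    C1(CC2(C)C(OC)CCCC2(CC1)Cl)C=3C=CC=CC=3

C18H25ClO

Heavy atoms from the SMILES: 18 C, 1 Cl, 1 O.
Implicit hydrogens by atom environment:
  6 × C: 2 H each → 12
  5 × C (aromatic): 1 H each → 5
  2 × C: 3 H each → 6
  2 × C: 1 H each → 2
  2 × C: no H
  1 × C (aromatic): no H
  1 × Cl: no H
  1 × O: no H
  Total hydrogens = 25.
Molecular formula: C18H25ClO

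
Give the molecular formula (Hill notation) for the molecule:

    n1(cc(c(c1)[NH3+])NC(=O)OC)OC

Heavy atoms from the SMILES: 7 C, 3 N, 3 O.
Implicit hydrogens by atom environment:
  3 × O: no H
  2 × C: 3 H each → 6
  2 × C (aromatic): 1 H each → 2
  2 × C (aromatic): no H
  1 × C: no H
  1 × N (charge +1): 3 H
  1 × N: 1 H
  1 × N (aromatic): no H
  Total hydrogens = 12.
Net charge +1.
Molecular formula: C7H12N3O3+

C7H12N3O3+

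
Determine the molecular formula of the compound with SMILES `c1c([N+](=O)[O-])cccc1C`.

Heavy atoms from the SMILES: 7 C, 1 N, 2 O.
Implicit hydrogens by atom environment:
  4 × C (aromatic): 1 H each → 4
  2 × C (aromatic): no H
  1 × C: 3 H
  1 × N (charge +1): no H
  1 × O: no H
  1 × O (charge -1): no H
  Total hydrogens = 7.
Molecular formula: C7H7NO2

C7H7NO2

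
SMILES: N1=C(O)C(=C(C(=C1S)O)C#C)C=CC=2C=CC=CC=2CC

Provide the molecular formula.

Heavy atoms from the SMILES: 17 C, 1 N, 2 O, 1 S.
Implicit hydrogens by atom environment:
  7 × C (aromatic): no H
  4 × C (aromatic): 1 H each → 4
  3 × C: 1 H each → 3
  2 × O: 1 H each → 2
  1 × C: 3 H
  1 × C: 2 H
  1 × C: no H
  1 × N (aromatic): no H
  1 × S: 1 H
  Total hydrogens = 15.
Molecular formula: C17H15NO2S

C17H15NO2S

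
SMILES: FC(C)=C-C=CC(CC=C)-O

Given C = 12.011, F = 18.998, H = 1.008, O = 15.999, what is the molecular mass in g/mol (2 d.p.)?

156.20

Molecular formula: C9H13FO.
M = 9×12.011 + 1×18.998 + 13×1.008 + 1×15.999 = 156.20 g/mol.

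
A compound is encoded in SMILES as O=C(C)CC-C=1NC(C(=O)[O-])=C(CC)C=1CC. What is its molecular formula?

C13H18NO3-

Heavy atoms from the SMILES: 13 C, 1 N, 3 O.
Implicit hydrogens by atom environment:
  4 × C: 2 H each → 8
  4 × C (aromatic): no H
  3 × C: 3 H each → 9
  2 × C: no H
  2 × O: no H
  1 × N (aromatic): 1 H
  1 × O (charge -1): no H
  Total hydrogens = 18.
Net charge -1.
Molecular formula: C13H18NO3-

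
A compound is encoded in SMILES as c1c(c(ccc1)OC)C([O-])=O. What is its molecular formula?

Heavy atoms from the SMILES: 8 C, 3 O.
Implicit hydrogens by atom environment:
  4 × C (aromatic): 1 H each → 4
  2 × C (aromatic): no H
  2 × O: no H
  1 × C: 3 H
  1 × C: no H
  1 × O (charge -1): no H
  Total hydrogens = 7.
Net charge -1.
Molecular formula: C8H7O3-

C8H7O3-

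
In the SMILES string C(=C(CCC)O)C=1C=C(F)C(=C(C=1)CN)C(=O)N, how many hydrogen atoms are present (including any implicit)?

Hydrogens are implicit in SMILES; fill each atom to its normal valence:
  4 × C (aromatic): no H
  3 × C: 2 H each → 6
  2 × C (aromatic): 1 H each → 2
  2 × C: no H
  2 × N: 2 H each → 4
  1 × C: 3 H
  1 × C: 1 H
  1 × F: no H
  1 × O: 1 H
  1 × O: no H
  Total hydrogens = 17.

17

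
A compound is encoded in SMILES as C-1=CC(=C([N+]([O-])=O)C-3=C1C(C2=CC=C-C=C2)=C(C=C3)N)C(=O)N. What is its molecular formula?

Heavy atoms from the SMILES: 17 C, 3 N, 3 O.
Implicit hydrogens by atom environment:
  9 × C (aromatic): 1 H each → 9
  7 × C (aromatic): no H
  2 × N: 2 H each → 4
  2 × O: no H
  1 × C: no H
  1 × N (charge +1): no H
  1 × O (charge -1): no H
  Total hydrogens = 13.
Molecular formula: C17H13N3O3

C17H13N3O3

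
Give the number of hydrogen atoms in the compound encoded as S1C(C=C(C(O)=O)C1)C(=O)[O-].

5

Hydrogens are implicit in SMILES; fill each atom to its normal valence:
  3 × C: no H
  2 × C: 1 H each → 2
  2 × O: no H
  1 × C: 2 H
  1 × O: 1 H
  1 × O (charge -1): no H
  1 × S: no H
  Total hydrogens = 5.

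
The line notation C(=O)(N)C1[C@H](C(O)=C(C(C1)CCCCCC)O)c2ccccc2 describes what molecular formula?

C19H27NO3

Heavy atoms from the SMILES: 19 C, 1 N, 3 O.
Implicit hydrogens by atom environment:
  6 × C: 2 H each → 12
  5 × C (aromatic): 1 H each → 5
  3 × C: 1 H each → 3
  3 × C: no H
  2 × O: 1 H each → 2
  1 × C: 3 H
  1 × C (aromatic): no H
  1 × N: 2 H
  1 × O: no H
  Total hydrogens = 27.
Molecular formula: C19H27NO3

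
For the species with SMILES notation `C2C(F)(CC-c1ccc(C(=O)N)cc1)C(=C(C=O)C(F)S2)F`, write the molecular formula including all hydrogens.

C15H14F3NO2S

Heavy atoms from the SMILES: 15 C, 3 F, 1 N, 2 O, 1 S.
Implicit hydrogens by atom environment:
  4 × C (aromatic): 1 H each → 4
  4 × C: no H
  3 × C: 2 H each → 6
  3 × F: no H
  2 × C: 1 H each → 2
  2 × C (aromatic): no H
  2 × O: no H
  1 × N: 2 H
  1 × S: no H
  Total hydrogens = 14.
Molecular formula: C15H14F3NO2S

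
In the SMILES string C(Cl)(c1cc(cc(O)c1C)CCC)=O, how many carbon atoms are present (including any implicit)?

The symbol for carbon appears 11 times in the SMILES. Lowercase c denotes aromatic carbon and counts toward C.

11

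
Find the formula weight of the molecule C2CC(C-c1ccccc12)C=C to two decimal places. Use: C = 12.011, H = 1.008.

Molecular formula: C12H14.
M = 12×12.011 + 14×1.008 = 158.24 g/mol.

158.24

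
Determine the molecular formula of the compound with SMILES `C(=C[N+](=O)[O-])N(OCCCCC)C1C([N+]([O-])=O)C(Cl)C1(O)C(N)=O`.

Heavy atoms from the SMILES: 12 C, 1 Cl, 4 N, 7 O.
Implicit hydrogens by atom environment:
  5 × C: 1 H each → 5
  4 × C: 2 H each → 8
  4 × O: no H
  2 × C: no H
  2 × N (charge +1): no H
  2 × O (charge -1): no H
  1 × C: 3 H
  1 × Cl: no H
  1 × N: 2 H
  1 × N: no H
  1 × O: 1 H
  Total hydrogens = 19.
Molecular formula: C12H19ClN4O7

C12H19ClN4O7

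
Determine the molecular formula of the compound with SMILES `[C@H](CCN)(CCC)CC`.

C8H19N

Heavy atoms from the SMILES: 8 C, 1 N.
Implicit hydrogens by atom environment:
  5 × C: 2 H each → 10
  2 × C: 3 H each → 6
  1 × C: 1 H
  1 × N: 2 H
  Total hydrogens = 19.
Molecular formula: C8H19N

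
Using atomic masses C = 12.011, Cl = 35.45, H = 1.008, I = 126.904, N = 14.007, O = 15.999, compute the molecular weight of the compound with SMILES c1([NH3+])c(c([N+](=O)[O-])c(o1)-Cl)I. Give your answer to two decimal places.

289.43

Molecular formula: C4H3ClIN2O3+.
M = 4×12.011 + 1×35.45 + 3×1.008 + 1×126.904 + 2×14.007 + 3×15.999 = 289.43 g/mol.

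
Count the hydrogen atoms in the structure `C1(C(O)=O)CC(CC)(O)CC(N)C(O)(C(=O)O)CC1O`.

Hydrogens are implicit in SMILES; fill each atom to its normal valence:
  5 × O: 1 H each → 5
  4 × C: 2 H each → 8
  4 × C: no H
  3 × C: 1 H each → 3
  2 × O: no H
  1 × C: 3 H
  1 × N: 2 H
  Total hydrogens = 21.

21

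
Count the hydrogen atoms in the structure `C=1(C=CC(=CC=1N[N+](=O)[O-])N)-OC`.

Hydrogens are implicit in SMILES; fill each atom to its normal valence:
  3 × C (aromatic): 1 H each → 3
  3 × C (aromatic): no H
  2 × O: no H
  1 × C: 3 H
  1 × N: 2 H
  1 × N: 1 H
  1 × N (charge +1): no H
  1 × O (charge -1): no H
  Total hydrogens = 9.

9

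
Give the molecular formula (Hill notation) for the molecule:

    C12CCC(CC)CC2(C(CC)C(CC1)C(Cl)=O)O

Heavy atoms from the SMILES: 15 C, 1 Cl, 2 O.
Implicit hydrogens by atom environment:
  7 × C: 2 H each → 14
  4 × C: 1 H each → 4
  2 × C: 3 H each → 6
  2 × C: no H
  1 × Cl: no H
  1 × O: 1 H
  1 × O: no H
  Total hydrogens = 25.
Molecular formula: C15H25ClO2

C15H25ClO2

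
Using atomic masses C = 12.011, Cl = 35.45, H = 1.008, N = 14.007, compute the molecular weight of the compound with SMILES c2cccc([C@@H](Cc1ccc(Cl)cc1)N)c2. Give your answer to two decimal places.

231.72

Molecular formula: C14H14ClN.
M = 14×12.011 + 1×35.45 + 14×1.008 + 1×14.007 = 231.72 g/mol.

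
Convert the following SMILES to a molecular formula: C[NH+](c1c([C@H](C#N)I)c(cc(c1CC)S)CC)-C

Heavy atoms from the SMILES: 14 C, 1 I, 2 N, 1 S.
Implicit hydrogens by atom environment:
  5 × C (aromatic): no H
  4 × C: 3 H each → 12
  2 × C: 2 H each → 4
  1 × C (aromatic): 1 H
  1 × C: 1 H
  1 × C: no H
  1 × I: no H
  1 × N (charge +1): 1 H
  1 × N: no H
  1 × S: 1 H
  Total hydrogens = 20.
Net charge +1.
Molecular formula: C14H20IN2S+

C14H20IN2S+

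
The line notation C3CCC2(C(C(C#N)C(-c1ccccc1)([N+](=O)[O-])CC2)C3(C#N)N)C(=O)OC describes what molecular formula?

Heavy atoms from the SMILES: 20 C, 4 N, 4 O.
Implicit hydrogens by atom environment:
  6 × C: no H
  5 × C: 2 H each → 10
  5 × C (aromatic): 1 H each → 5
  3 × O: no H
  2 × C: 1 H each → 2
  2 × N: no H
  1 × C: 3 H
  1 × C (aromatic): no H
  1 × N: 2 H
  1 × N (charge +1): no H
  1 × O (charge -1): no H
  Total hydrogens = 22.
Molecular formula: C20H22N4O4

C20H22N4O4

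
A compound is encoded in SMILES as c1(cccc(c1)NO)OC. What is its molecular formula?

C7H9NO2

Heavy atoms from the SMILES: 7 C, 1 N, 2 O.
Implicit hydrogens by atom environment:
  4 × C (aromatic): 1 H each → 4
  2 × C (aromatic): no H
  1 × C: 3 H
  1 × N: 1 H
  1 × O: 1 H
  1 × O: no H
  Total hydrogens = 9.
Molecular formula: C7H9NO2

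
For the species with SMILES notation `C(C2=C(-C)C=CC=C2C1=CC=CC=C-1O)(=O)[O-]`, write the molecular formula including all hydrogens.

Heavy atoms from the SMILES: 14 C, 3 O.
Implicit hydrogens by atom environment:
  7 × C (aromatic): 1 H each → 7
  5 × C (aromatic): no H
  1 × C: 3 H
  1 × C: no H
  1 × O: 1 H
  1 × O: no H
  1 × O (charge -1): no H
  Total hydrogens = 11.
Net charge -1.
Molecular formula: C14H11O3-

C14H11O3-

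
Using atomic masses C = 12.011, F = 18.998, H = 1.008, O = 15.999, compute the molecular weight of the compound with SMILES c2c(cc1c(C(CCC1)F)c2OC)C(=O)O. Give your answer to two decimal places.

224.23

Molecular formula: C12H13FO3.
M = 12×12.011 + 1×18.998 + 13×1.008 + 3×15.999 = 224.23 g/mol.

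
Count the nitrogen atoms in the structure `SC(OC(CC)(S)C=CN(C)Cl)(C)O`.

The symbol for nitrogen appears 1 time in the SMILES.

1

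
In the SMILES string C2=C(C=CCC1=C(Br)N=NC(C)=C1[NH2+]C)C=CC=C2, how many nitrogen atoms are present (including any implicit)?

3

The symbol for nitrogen appears 3 times in the SMILES.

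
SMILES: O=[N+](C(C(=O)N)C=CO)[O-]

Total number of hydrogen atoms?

6

Hydrogens are implicit in SMILES; fill each atom to its normal valence:
  3 × C: 1 H each → 3
  2 × O: no H
  1 × C: no H
  1 × N: 2 H
  1 × N (charge +1): no H
  1 × O: 1 H
  1 × O (charge -1): no H
  Total hydrogens = 6.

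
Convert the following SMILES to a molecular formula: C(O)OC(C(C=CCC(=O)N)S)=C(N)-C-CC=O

Heavy atoms from the SMILES: 11 C, 2 N, 4 O, 1 S.
Implicit hydrogens by atom environment:
  4 × C: 2 H each → 8
  4 × C: 1 H each → 4
  3 × C: no H
  3 × O: no H
  2 × N: 2 H each → 4
  1 × O: 1 H
  1 × S: 1 H
  Total hydrogens = 18.
Molecular formula: C11H18N2O4S

C11H18N2O4S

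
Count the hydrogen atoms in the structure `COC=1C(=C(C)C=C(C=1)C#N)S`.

Hydrogens are implicit in SMILES; fill each atom to its normal valence:
  4 × C (aromatic): no H
  2 × C: 3 H each → 6
  2 × C (aromatic): 1 H each → 2
  1 × C: no H
  1 × N: no H
  1 × O: no H
  1 × S: 1 H
  Total hydrogens = 9.

9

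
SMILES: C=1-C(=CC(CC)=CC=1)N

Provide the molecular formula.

C8H11N

Heavy atoms from the SMILES: 8 C, 1 N.
Implicit hydrogens by atom environment:
  4 × C (aromatic): 1 H each → 4
  2 × C (aromatic): no H
  1 × C: 3 H
  1 × C: 2 H
  1 × N: 2 H
  Total hydrogens = 11.
Molecular formula: C8H11N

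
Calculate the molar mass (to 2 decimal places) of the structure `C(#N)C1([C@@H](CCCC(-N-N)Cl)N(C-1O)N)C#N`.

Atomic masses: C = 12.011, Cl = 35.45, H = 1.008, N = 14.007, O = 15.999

Molecular formula: C9H15ClN6O.
M = 9×12.011 + 1×35.45 + 15×1.008 + 6×14.007 + 1×15.999 = 258.71 g/mol.

258.71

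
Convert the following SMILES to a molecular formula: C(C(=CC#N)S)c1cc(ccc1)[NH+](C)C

C12H15N2S+

Heavy atoms from the SMILES: 12 C, 2 N, 1 S.
Implicit hydrogens by atom environment:
  4 × C (aromatic): 1 H each → 4
  2 × C: 3 H each → 6
  2 × C: no H
  2 × C (aromatic): no H
  1 × C: 2 H
  1 × C: 1 H
  1 × N (charge +1): 1 H
  1 × N: no H
  1 × S: 1 H
  Total hydrogens = 15.
Net charge +1.
Molecular formula: C12H15N2S+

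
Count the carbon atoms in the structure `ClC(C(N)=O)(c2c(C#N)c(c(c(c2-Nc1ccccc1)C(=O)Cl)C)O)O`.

17

The symbol for carbon appears 17 times in the SMILES. Lowercase c denotes aromatic carbon and counts toward C.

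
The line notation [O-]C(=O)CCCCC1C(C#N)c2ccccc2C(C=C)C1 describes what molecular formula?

Heavy atoms from the SMILES: 18 C, 1 N, 2 O.
Implicit hydrogens by atom environment:
  6 × C: 2 H each → 12
  4 × C (aromatic): 1 H each → 4
  4 × C: 1 H each → 4
  2 × C (aromatic): no H
  2 × C: no H
  1 × N: no H
  1 × O: no H
  1 × O (charge -1): no H
  Total hydrogens = 20.
Net charge -1.
Molecular formula: C18H20NO2-

C18H20NO2-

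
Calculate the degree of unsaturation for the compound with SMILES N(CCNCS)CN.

0

Molecular formula from the SMILES: C4H13N3S.
DoU = (2C + 2 + N − H − X)/2 = (2·4 + 2 + 3 − 13 − 0)/2 = 0/2 = 0.
(Structurally: 0 ring(s) + 0 π bond(s) = 0.)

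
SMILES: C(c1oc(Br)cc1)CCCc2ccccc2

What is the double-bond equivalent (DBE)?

7

Molecular formula from the SMILES: C14H15BrO.
DoU = (2C + 2 + N − H − X)/2 = (2·14 + 2 + 0 − 15 − 1)/2 = 14/2 = 7.
(Structurally: 2 ring(s) + 5 π bond(s) = 7.)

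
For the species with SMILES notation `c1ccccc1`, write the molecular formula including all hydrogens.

C6H6

Heavy atoms from the SMILES: 6 C.
Implicit hydrogens by atom environment:
  6 × C (aromatic): 1 H each → 6
  Total hydrogens = 6.
Molecular formula: C6H6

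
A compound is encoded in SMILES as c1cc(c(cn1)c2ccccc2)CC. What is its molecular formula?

Heavy atoms from the SMILES: 13 C, 1 N.
Implicit hydrogens by atom environment:
  8 × C (aromatic): 1 H each → 8
  3 × C (aromatic): no H
  1 × C: 3 H
  1 × C: 2 H
  1 × N (aromatic): no H
  Total hydrogens = 13.
Molecular formula: C13H13N

C13H13N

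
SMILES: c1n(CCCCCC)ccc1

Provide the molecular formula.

Heavy atoms from the SMILES: 10 C, 1 N.
Implicit hydrogens by atom environment:
  5 × C: 2 H each → 10
  4 × C (aromatic): 1 H each → 4
  1 × C: 3 H
  1 × N (aromatic): no H
  Total hydrogens = 17.
Molecular formula: C10H17N

C10H17N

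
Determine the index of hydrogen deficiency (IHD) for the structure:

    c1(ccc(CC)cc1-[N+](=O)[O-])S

5

Molecular formula from the SMILES: C8H9NO2S.
DoU = (2C + 2 + N − H − X)/2 = (2·8 + 2 + 1 − 9 − 0)/2 = 10/2 = 5.
(Structurally: 1 ring(s) + 4 π bond(s) = 5.)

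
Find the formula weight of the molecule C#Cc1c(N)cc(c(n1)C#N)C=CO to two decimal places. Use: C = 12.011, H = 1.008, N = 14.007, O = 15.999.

Molecular formula: C10H7N3O.
M = 10×12.011 + 7×1.008 + 3×14.007 + 1×15.999 = 185.19 g/mol.

185.19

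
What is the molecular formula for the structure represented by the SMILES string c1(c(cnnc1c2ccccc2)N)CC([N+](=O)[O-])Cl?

Heavy atoms from the SMILES: 12 C, 1 Cl, 4 N, 2 O.
Implicit hydrogens by atom environment:
  6 × C (aromatic): 1 H each → 6
  4 × C (aromatic): no H
  2 × N (aromatic): no H
  1 × C: 2 H
  1 × C: 1 H
  1 × Cl: no H
  1 × N: 2 H
  1 × N (charge +1): no H
  1 × O: no H
  1 × O (charge -1): no H
  Total hydrogens = 11.
Molecular formula: C12H11ClN4O2

C12H11ClN4O2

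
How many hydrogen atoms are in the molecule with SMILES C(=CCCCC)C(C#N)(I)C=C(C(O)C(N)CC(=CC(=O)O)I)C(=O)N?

23

Hydrogens are implicit in SMILES; fill each atom to its normal valence:
  6 × C: 1 H each → 6
  6 × C: no H
  4 × C: 2 H each → 8
  2 × I: no H
  2 × N: 2 H each → 4
  2 × O: 1 H each → 2
  2 × O: no H
  1 × C: 3 H
  1 × N: no H
  Total hydrogens = 23.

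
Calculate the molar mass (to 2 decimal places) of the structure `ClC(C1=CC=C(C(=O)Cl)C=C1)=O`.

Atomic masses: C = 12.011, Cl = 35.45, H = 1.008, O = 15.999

203.02

Molecular formula: C8H4Cl2O2.
M = 8×12.011 + 2×35.45 + 4×1.008 + 2×15.999 = 203.02 g/mol.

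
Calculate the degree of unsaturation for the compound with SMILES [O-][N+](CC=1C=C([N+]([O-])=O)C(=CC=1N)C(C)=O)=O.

7

Molecular formula from the SMILES: C9H9N3O5.
DoU = (2C + 2 + N − H − X)/2 = (2·9 + 2 + 3 − 9 − 0)/2 = 14/2 = 7.
(Structurally: 1 ring(s) + 6 π bond(s) = 7.)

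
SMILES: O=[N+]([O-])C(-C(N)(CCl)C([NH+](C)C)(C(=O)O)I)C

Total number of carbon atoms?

The symbol for carbon appears 8 times in the SMILES. (Cl is a single chlorine, not C + l.)

8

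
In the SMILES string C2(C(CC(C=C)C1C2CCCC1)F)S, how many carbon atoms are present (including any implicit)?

12

The symbol for carbon appears 12 times in the SMILES.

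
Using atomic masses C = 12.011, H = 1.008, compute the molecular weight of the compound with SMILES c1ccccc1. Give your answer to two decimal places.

78.11

Molecular formula: C6H6.
M = 6×12.011 + 6×1.008 = 78.11 g/mol.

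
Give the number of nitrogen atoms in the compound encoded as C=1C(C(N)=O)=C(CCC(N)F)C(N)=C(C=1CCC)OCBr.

3

The symbol for nitrogen appears 3 times in the SMILES.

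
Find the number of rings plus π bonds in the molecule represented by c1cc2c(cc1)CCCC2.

5

Molecular formula from the SMILES: C10H12.
DoU = (2C + 2 + N − H − X)/2 = (2·10 + 2 + 0 − 12 − 0)/2 = 10/2 = 5.
(Structurally: 2 ring(s) + 3 π bond(s) = 5.)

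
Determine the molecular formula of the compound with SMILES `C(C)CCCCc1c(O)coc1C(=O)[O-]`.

C11H15O4-

Heavy atoms from the SMILES: 11 C, 4 O.
Implicit hydrogens by atom environment:
  5 × C: 2 H each → 10
  3 × C (aromatic): no H
  1 × C: 3 H
  1 × C (aromatic): 1 H
  1 × C: no H
  1 × O: 1 H
  1 × O (aromatic): no H
  1 × O: no H
  1 × O (charge -1): no H
  Total hydrogens = 15.
Net charge -1.
Molecular formula: C11H15O4-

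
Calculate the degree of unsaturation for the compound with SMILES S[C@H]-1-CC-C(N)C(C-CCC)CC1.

1

Molecular formula from the SMILES: C11H23NS.
DoU = (2C + 2 + N − H − X)/2 = (2·11 + 2 + 1 − 23 − 0)/2 = 2/2 = 1.
(Structurally: 1 ring(s) + 0 π bond(s) = 1.)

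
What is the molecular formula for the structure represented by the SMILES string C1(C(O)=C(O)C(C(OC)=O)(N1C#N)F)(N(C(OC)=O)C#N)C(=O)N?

C11H10FN5O7

Heavy atoms from the SMILES: 11 C, 1 F, 5 N, 7 O.
Implicit hydrogens by atom environment:
  9 × C: no H
  5 × O: no H
  4 × N: no H
  2 × C: 3 H each → 6
  2 × O: 1 H each → 2
  1 × F: no H
  1 × N: 2 H
  Total hydrogens = 10.
Molecular formula: C11H10FN5O7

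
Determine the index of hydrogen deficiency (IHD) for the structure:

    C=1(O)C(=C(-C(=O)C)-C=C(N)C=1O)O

5

Molecular formula from the SMILES: C8H9NO4.
DoU = (2C + 2 + N − H − X)/2 = (2·8 + 2 + 1 − 9 − 0)/2 = 10/2 = 5.
(Structurally: 1 ring(s) + 4 π bond(s) = 5.)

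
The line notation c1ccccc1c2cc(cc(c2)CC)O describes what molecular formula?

C14H14O

Heavy atoms from the SMILES: 14 C, 1 O.
Implicit hydrogens by atom environment:
  8 × C (aromatic): 1 H each → 8
  4 × C (aromatic): no H
  1 × C: 3 H
  1 × C: 2 H
  1 × O: 1 H
  Total hydrogens = 14.
Molecular formula: C14H14O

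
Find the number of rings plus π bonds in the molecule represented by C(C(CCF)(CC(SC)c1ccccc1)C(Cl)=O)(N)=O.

Molecular formula from the SMILES: C14H17ClFNO2S.
DoU = (2C + 2 + N − H − X)/2 = (2·14 + 2 + 1 − 17 − 2)/2 = 12/2 = 6.
(Structurally: 1 ring(s) + 5 π bond(s) = 6.)

6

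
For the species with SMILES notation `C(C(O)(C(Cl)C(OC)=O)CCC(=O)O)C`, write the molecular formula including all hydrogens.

Heavy atoms from the SMILES: 9 C, 1 Cl, 5 O.
Implicit hydrogens by atom environment:
  3 × C: 2 H each → 6
  3 × C: no H
  3 × O: no H
  2 × C: 3 H each → 6
  2 × O: 1 H each → 2
  1 × C: 1 H
  1 × Cl: no H
  Total hydrogens = 15.
Molecular formula: C9H15ClO5

C9H15ClO5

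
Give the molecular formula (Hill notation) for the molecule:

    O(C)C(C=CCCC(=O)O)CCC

Heavy atoms from the SMILES: 10 C, 3 O.
Implicit hydrogens by atom environment:
  4 × C: 2 H each → 8
  3 × C: 1 H each → 3
  2 × C: 3 H each → 6
  2 × O: no H
  1 × C: no H
  1 × O: 1 H
  Total hydrogens = 18.
Molecular formula: C10H18O3

C10H18O3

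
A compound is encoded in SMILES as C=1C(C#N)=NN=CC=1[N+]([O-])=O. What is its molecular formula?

Heavy atoms from the SMILES: 5 C, 4 N, 2 O.
Implicit hydrogens by atom environment:
  2 × C (aromatic): 1 H each → 2
  2 × C (aromatic): no H
  2 × N (aromatic): no H
  1 × C: no H
  1 × N (charge +1): no H
  1 × N: no H
  1 × O: no H
  1 × O (charge -1): no H
  Total hydrogens = 2.
Molecular formula: C5H2N4O2

C5H2N4O2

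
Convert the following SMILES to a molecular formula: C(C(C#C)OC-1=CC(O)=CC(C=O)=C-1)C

C12H12O3

Heavy atoms from the SMILES: 12 C, 3 O.
Implicit hydrogens by atom environment:
  3 × C (aromatic): 1 H each → 3
  3 × C: 1 H each → 3
  3 × C (aromatic): no H
  2 × O: no H
  1 × C: 3 H
  1 × C: 2 H
  1 × C: no H
  1 × O: 1 H
  Total hydrogens = 12.
Molecular formula: C12H12O3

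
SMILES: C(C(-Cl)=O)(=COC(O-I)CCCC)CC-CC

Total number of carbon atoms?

12

The symbol for carbon appears 12 times in the SMILES. (Cl is a single chlorine, not C + l.)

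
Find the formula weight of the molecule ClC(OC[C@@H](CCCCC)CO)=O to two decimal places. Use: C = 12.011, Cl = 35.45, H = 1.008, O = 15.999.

208.68

Molecular formula: C9H17ClO3.
M = 9×12.011 + 1×35.45 + 17×1.008 + 3×15.999 = 208.68 g/mol.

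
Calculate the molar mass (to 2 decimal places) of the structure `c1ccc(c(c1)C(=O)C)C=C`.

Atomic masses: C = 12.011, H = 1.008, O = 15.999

146.19

Molecular formula: C10H10O.
M = 10×12.011 + 10×1.008 + 1×15.999 = 146.19 g/mol.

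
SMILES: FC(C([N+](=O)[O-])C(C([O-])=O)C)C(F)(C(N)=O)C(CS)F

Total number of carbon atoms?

9

The symbol for carbon appears 9 times in the SMILES.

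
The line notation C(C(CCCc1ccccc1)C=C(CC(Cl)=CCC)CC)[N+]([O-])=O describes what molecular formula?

Heavy atoms from the SMILES: 20 C, 1 Cl, 1 N, 2 O.
Implicit hydrogens by atom environment:
  7 × C: 2 H each → 14
  5 × C (aromatic): 1 H each → 5
  3 × C: 1 H each → 3
  2 × C: 3 H each → 6
  2 × C: no H
  1 × C (aromatic): no H
  1 × Cl: no H
  1 × N (charge +1): no H
  1 × O: no H
  1 × O (charge -1): no H
  Total hydrogens = 28.
Molecular formula: C20H28ClNO2

C20H28ClNO2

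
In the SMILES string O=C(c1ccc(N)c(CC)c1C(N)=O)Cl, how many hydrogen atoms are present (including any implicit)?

Hydrogens are implicit in SMILES; fill each atom to its normal valence:
  4 × C (aromatic): no H
  2 × C (aromatic): 1 H each → 2
  2 × C: no H
  2 × N: 2 H each → 4
  2 × O: no H
  1 × C: 3 H
  1 × C: 2 H
  1 × Cl: no H
  Total hydrogens = 11.

11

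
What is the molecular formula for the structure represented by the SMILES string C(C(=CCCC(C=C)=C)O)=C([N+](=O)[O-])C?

Heavy atoms from the SMILES: 11 C, 1 N, 3 O.
Implicit hydrogens by atom environment:
  4 × C: 2 H each → 8
  3 × C: 1 H each → 3
  3 × C: no H
  1 × C: 3 H
  1 × N (charge +1): no H
  1 × O: 1 H
  1 × O: no H
  1 × O (charge -1): no H
  Total hydrogens = 15.
Molecular formula: C11H15NO3

C11H15NO3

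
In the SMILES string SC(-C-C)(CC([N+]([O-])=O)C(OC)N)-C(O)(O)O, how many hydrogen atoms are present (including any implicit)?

18

Hydrogens are implicit in SMILES; fill each atom to its normal valence:
  3 × O: 1 H each → 3
  2 × C: 3 H each → 6
  2 × C: 2 H each → 4
  2 × C: 1 H each → 2
  2 × C: no H
  2 × O: no H
  1 × N: 2 H
  1 × N (charge +1): no H
  1 × O (charge -1): no H
  1 × S: 1 H
  Total hydrogens = 18.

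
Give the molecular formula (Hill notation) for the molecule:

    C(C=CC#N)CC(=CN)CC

C9H14N2

Heavy atoms from the SMILES: 9 C, 2 N.
Implicit hydrogens by atom environment:
  3 × C: 2 H each → 6
  3 × C: 1 H each → 3
  2 × C: no H
  1 × C: 3 H
  1 × N: 2 H
  1 × N: no H
  Total hydrogens = 14.
Molecular formula: C9H14N2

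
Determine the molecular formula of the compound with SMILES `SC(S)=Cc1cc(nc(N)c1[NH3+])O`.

Heavy atoms from the SMILES: 7 C, 3 N, 1 O, 2 S.
Implicit hydrogens by atom environment:
  4 × C (aromatic): no H
  2 × S: 1 H each → 2
  1 × C (aromatic): 1 H
  1 × C: 1 H
  1 × C: no H
  1 × N (charge +1): 3 H
  1 × N: 2 H
  1 × N (aromatic): no H
  1 × O: 1 H
  Total hydrogens = 10.
Net charge +1.
Molecular formula: C7H10N3OS2+

C7H10N3OS2+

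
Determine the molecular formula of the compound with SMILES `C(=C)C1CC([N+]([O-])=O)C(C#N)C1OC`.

C9H12N2O3

Heavy atoms from the SMILES: 9 C, 2 N, 3 O.
Implicit hydrogens by atom environment:
  5 × C: 1 H each → 5
  2 × C: 2 H each → 4
  2 × O: no H
  1 × C: 3 H
  1 × C: no H
  1 × N (charge +1): no H
  1 × N: no H
  1 × O (charge -1): no H
  Total hydrogens = 12.
Molecular formula: C9H12N2O3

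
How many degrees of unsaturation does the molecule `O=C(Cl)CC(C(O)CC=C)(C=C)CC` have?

3

Molecular formula from the SMILES: C11H17ClO2.
DoU = (2C + 2 + N − H − X)/2 = (2·11 + 2 + 0 − 17 − 1)/2 = 6/2 = 3.
(Structurally: 0 ring(s) + 3 π bond(s) = 3.)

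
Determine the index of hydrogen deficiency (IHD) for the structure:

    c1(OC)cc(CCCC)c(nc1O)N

Molecular formula from the SMILES: C10H16N2O2.
DoU = (2C + 2 + N − H − X)/2 = (2·10 + 2 + 2 − 16 − 0)/2 = 8/2 = 4.
(Structurally: 1 ring(s) + 3 π bond(s) = 4.)

4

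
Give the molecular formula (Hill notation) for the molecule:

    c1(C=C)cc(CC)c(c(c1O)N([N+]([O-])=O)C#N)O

Heavy atoms from the SMILES: 11 C, 3 N, 4 O.
Implicit hydrogens by atom environment:
  5 × C (aromatic): no H
  2 × C: 2 H each → 4
  2 × N: no H
  2 × O: 1 H each → 2
  1 × C: 3 H
  1 × C (aromatic): 1 H
  1 × C: 1 H
  1 × C: no H
  1 × N (charge +1): no H
  1 × O: no H
  1 × O (charge -1): no H
  Total hydrogens = 11.
Molecular formula: C11H11N3O4

C11H11N3O4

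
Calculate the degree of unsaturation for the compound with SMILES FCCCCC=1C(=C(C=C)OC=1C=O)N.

5

Molecular formula from the SMILES: C11H14FNO2.
DoU = (2C + 2 + N − H − X)/2 = (2·11 + 2 + 1 − 14 − 1)/2 = 10/2 = 5.
(Structurally: 1 ring(s) + 4 π bond(s) = 5.)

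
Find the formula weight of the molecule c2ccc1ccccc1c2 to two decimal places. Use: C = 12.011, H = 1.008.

Molecular formula: C10H8.
M = 10×12.011 + 8×1.008 = 128.17 g/mol.

128.17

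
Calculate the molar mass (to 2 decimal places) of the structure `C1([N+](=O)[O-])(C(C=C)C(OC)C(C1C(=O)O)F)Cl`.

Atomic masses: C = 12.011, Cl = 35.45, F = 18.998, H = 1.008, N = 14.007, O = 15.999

Molecular formula: C9H11ClFNO5.
M = 9×12.011 + 1×35.45 + 1×18.998 + 11×1.008 + 1×14.007 + 5×15.999 = 267.64 g/mol.

267.64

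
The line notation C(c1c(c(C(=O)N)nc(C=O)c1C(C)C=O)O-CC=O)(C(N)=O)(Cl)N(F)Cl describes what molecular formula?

C14H13Cl2FN4O6

Heavy atoms from the SMILES: 14 C, 2 Cl, 1 F, 4 N, 6 O.
Implicit hydrogens by atom environment:
  6 × O: no H
  5 × C (aromatic): no H
  4 × C: 1 H each → 4
  3 × C: no H
  2 × Cl: no H
  2 × N: 2 H each → 4
  1 × C: 3 H
  1 × C: 2 H
  1 × F: no H
  1 × N (aromatic): no H
  1 × N: no H
  Total hydrogens = 13.
Molecular formula: C14H13Cl2FN4O6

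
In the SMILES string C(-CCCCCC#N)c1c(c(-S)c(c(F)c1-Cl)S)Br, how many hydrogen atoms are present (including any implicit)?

14

Hydrogens are implicit in SMILES; fill each atom to its normal valence:
  6 × C: 2 H each → 12
  6 × C (aromatic): no H
  2 × S: 1 H each → 2
  1 × Br: no H
  1 × C: no H
  1 × Cl: no H
  1 × F: no H
  1 × N: no H
  Total hydrogens = 14.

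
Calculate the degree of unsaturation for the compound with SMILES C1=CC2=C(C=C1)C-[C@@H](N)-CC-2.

Molecular formula from the SMILES: C10H13N.
DoU = (2C + 2 + N − H − X)/2 = (2·10 + 2 + 1 − 13 − 0)/2 = 10/2 = 5.
(Structurally: 2 ring(s) + 3 π bond(s) = 5.)

5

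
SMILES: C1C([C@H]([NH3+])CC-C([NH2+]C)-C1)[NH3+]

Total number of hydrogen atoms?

22

Hydrogens are implicit in SMILES; fill each atom to its normal valence:
  4 × C: 2 H each → 8
  3 × C: 1 H each → 3
  2 × N (charge +1): 3 H each → 6
  1 × C: 3 H
  1 × N (charge +1): 2 H
  Total hydrogens = 22.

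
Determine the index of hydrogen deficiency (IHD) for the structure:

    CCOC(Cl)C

0

Molecular formula from the SMILES: C4H9ClO.
DoU = (2C + 2 + N − H − X)/2 = (2·4 + 2 + 0 − 9 − 1)/2 = 0/2 = 0.
(Structurally: 0 ring(s) + 0 π bond(s) = 0.)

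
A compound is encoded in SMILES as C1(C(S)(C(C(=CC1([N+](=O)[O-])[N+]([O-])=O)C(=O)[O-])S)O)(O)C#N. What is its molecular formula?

Heavy atoms from the SMILES: 8 C, 3 N, 8 O, 2 S.
Implicit hydrogens by atom environment:
  6 × C: no H
  3 × O: no H
  3 × O (charge -1): no H
  2 × C: 1 H each → 2
  2 × N (charge +1): no H
  2 × O: 1 H each → 2
  2 × S: 1 H each → 2
  1 × N: no H
  Total hydrogens = 6.
Net charge -1.
Molecular formula: C8H6N3O8S2-

C8H6N3O8S2-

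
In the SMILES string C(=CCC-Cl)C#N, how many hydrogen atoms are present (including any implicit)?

6

Hydrogens are implicit in SMILES; fill each atom to its normal valence:
  2 × C: 2 H each → 4
  2 × C: 1 H each → 2
  1 × C: no H
  1 × Cl: no H
  1 × N: no H
  Total hydrogens = 6.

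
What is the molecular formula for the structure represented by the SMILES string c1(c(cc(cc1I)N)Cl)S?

C6H5ClINS

Heavy atoms from the SMILES: 6 C, 1 Cl, 1 I, 1 N, 1 S.
Implicit hydrogens by atom environment:
  4 × C (aromatic): no H
  2 × C (aromatic): 1 H each → 2
  1 × Cl: no H
  1 × I: no H
  1 × N: 2 H
  1 × S: 1 H
  Total hydrogens = 5.
Molecular formula: C6H5ClINS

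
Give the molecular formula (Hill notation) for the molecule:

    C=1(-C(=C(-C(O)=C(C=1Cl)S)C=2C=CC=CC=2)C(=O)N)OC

Heavy atoms from the SMILES: 14 C, 1 Cl, 1 N, 3 O, 1 S.
Implicit hydrogens by atom environment:
  7 × C (aromatic): no H
  5 × C (aromatic): 1 H each → 5
  2 × O: no H
  1 × C: 3 H
  1 × C: no H
  1 × Cl: no H
  1 × N: 2 H
  1 × O: 1 H
  1 × S: 1 H
  Total hydrogens = 12.
Molecular formula: C14H12ClNO3S

C14H12ClNO3S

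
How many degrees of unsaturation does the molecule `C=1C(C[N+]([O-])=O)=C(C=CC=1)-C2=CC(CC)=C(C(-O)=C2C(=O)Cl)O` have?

Molecular formula from the SMILES: C16H14ClNO5.
DoU = (2C + 2 + N − H − X)/2 = (2·16 + 2 + 1 − 14 − 1)/2 = 20/2 = 10.
(Structurally: 2 ring(s) + 8 π bond(s) = 10.)

10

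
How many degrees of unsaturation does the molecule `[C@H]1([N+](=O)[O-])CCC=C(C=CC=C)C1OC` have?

5

Molecular formula from the SMILES: C11H15NO3.
DoU = (2C + 2 + N − H − X)/2 = (2·11 + 2 + 1 − 15 − 0)/2 = 10/2 = 5.
(Structurally: 1 ring(s) + 4 π bond(s) = 5.)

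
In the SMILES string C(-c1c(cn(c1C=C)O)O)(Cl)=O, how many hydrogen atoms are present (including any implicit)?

Hydrogens are implicit in SMILES; fill each atom to its normal valence:
  3 × C (aromatic): no H
  2 × O: 1 H each → 2
  1 × C: 2 H
  1 × C (aromatic): 1 H
  1 × C: 1 H
  1 × C: no H
  1 × Cl: no H
  1 × N (aromatic): no H
  1 × O: no H
  Total hydrogens = 6.

6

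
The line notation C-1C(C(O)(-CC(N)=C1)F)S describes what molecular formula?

C6H10FNOS

Heavy atoms from the SMILES: 6 C, 1 F, 1 N, 1 O, 1 S.
Implicit hydrogens by atom environment:
  2 × C: 2 H each → 4
  2 × C: 1 H each → 2
  2 × C: no H
  1 × F: no H
  1 × N: 2 H
  1 × O: 1 H
  1 × S: 1 H
  Total hydrogens = 10.
Molecular formula: C6H10FNOS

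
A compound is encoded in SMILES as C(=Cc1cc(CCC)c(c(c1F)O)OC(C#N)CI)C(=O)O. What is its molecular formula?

C15H15FINO4

Heavy atoms from the SMILES: 15 C, 1 F, 1 I, 1 N, 4 O.
Implicit hydrogens by atom environment:
  5 × C (aromatic): no H
  3 × C: 2 H each → 6
  3 × C: 1 H each → 3
  2 × C: no H
  2 × O: 1 H each → 2
  2 × O: no H
  1 × C: 3 H
  1 × C (aromatic): 1 H
  1 × F: no H
  1 × I: no H
  1 × N: no H
  Total hydrogens = 15.
Molecular formula: C15H15FINO4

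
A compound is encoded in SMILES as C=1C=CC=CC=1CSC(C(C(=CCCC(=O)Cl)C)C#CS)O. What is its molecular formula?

Heavy atoms from the SMILES: 17 C, 1 Cl, 2 O, 2 S.
Implicit hydrogens by atom environment:
  5 × C (aromatic): 1 H each → 5
  4 × C: no H
  3 × C: 2 H each → 6
  3 × C: 1 H each → 3
  1 × C: 3 H
  1 × C (aromatic): no H
  1 × Cl: no H
  1 × O: 1 H
  1 × O: no H
  1 × S: 1 H
  1 × S: no H
  Total hydrogens = 19.
Molecular formula: C17H19ClO2S2

C17H19ClO2S2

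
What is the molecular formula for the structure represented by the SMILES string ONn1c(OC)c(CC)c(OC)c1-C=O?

Heavy atoms from the SMILES: 9 C, 2 N, 4 O.
Implicit hydrogens by atom environment:
  4 × C (aromatic): no H
  3 × C: 3 H each → 9
  3 × O: no H
  1 × C: 2 H
  1 × C: 1 H
  1 × N: 1 H
  1 × N (aromatic): no H
  1 × O: 1 H
  Total hydrogens = 14.
Molecular formula: C9H14N2O4

C9H14N2O4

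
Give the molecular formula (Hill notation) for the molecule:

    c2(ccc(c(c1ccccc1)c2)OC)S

Heavy atoms from the SMILES: 13 C, 1 O, 1 S.
Implicit hydrogens by atom environment:
  8 × C (aromatic): 1 H each → 8
  4 × C (aromatic): no H
  1 × C: 3 H
  1 × O: no H
  1 × S: 1 H
  Total hydrogens = 12.
Molecular formula: C13H12OS

C13H12OS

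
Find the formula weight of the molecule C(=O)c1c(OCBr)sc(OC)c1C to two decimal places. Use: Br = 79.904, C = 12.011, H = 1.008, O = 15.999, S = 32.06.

Molecular formula: C8H9BrO3S.
M = 1×79.904 + 8×12.011 + 9×1.008 + 3×15.999 + 1×32.06 = 265.12 g/mol.

265.12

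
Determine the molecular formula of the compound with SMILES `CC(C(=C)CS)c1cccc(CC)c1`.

Heavy atoms from the SMILES: 13 C, 1 S.
Implicit hydrogens by atom environment:
  4 × C (aromatic): 1 H each → 4
  3 × C: 2 H each → 6
  2 × C: 3 H each → 6
  2 × C (aromatic): no H
  1 × C: 1 H
  1 × C: no H
  1 × S: 1 H
  Total hydrogens = 18.
Molecular formula: C13H18S

C13H18S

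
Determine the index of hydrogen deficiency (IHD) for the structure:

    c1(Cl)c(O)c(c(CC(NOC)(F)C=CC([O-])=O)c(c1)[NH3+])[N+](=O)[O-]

Molecular formula from the SMILES: C12H13ClFN3O6.
DoU = (2C + 2 + N − H − X)/2 = (2·12 + 2 + 3 − 13 − 2)/2 = 14/2 = 7.
(Structurally: 1 ring(s) + 6 π bond(s) = 7.)

7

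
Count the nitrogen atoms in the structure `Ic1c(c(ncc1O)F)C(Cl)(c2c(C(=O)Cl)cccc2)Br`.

The symbol for nitrogen appears 1 time in the SMILES.

1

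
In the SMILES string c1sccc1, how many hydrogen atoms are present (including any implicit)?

4

Hydrogens are implicit in SMILES; fill each atom to its normal valence:
  4 × C (aromatic): 1 H each → 4
  1 × S (aromatic): no H
  Total hydrogens = 4.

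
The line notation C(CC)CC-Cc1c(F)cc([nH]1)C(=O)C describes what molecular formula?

Heavy atoms from the SMILES: 12 C, 1 F, 1 N, 1 O.
Implicit hydrogens by atom environment:
  5 × C: 2 H each → 10
  3 × C (aromatic): no H
  2 × C: 3 H each → 6
  1 × C (aromatic): 1 H
  1 × C: no H
  1 × F: no H
  1 × N (aromatic): 1 H
  1 × O: no H
  Total hydrogens = 18.
Molecular formula: C12H18FNO

C12H18FNO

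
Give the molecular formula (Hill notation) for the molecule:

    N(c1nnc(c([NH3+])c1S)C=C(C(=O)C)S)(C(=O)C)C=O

Heavy atoms from the SMILES: 11 C, 4 N, 3 O, 2 S.
Implicit hydrogens by atom environment:
  4 × C (aromatic): no H
  3 × C: no H
  3 × O: no H
  2 × C: 3 H each → 6
  2 × C: 1 H each → 2
  2 × N (aromatic): no H
  2 × S: 1 H each → 2
  1 × N (charge +1): 3 H
  1 × N: no H
  Total hydrogens = 13.
Net charge +1.
Molecular formula: C11H13N4O3S2+

C11H13N4O3S2+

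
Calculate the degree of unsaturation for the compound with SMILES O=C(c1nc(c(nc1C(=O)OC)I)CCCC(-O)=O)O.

Molecular formula from the SMILES: C11H11IN2O6.
DoU = (2C + 2 + N − H − X)/2 = (2·11 + 2 + 2 − 11 − 1)/2 = 14/2 = 7.
(Structurally: 1 ring(s) + 6 π bond(s) = 7.)

7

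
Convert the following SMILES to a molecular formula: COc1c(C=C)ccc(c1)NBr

Heavy atoms from the SMILES: 1 Br, 9 C, 1 N, 1 O.
Implicit hydrogens by atom environment:
  3 × C (aromatic): 1 H each → 3
  3 × C (aromatic): no H
  1 × Br: no H
  1 × C: 3 H
  1 × C: 2 H
  1 × C: 1 H
  1 × N: 1 H
  1 × O: no H
  Total hydrogens = 10.
Molecular formula: C9H10BrNO

C9H10BrNO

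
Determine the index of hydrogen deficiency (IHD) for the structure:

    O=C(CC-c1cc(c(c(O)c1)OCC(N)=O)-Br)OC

Molecular formula from the SMILES: C12H14BrNO5.
DoU = (2C + 2 + N − H − X)/2 = (2·12 + 2 + 1 − 14 − 1)/2 = 12/2 = 6.
(Structurally: 1 ring(s) + 5 π bond(s) = 6.)

6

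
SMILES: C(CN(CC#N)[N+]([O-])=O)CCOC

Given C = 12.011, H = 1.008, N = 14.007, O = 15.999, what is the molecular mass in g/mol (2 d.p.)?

187.20

Molecular formula: C7H13N3O3.
M = 7×12.011 + 13×1.008 + 3×14.007 + 3×15.999 = 187.20 g/mol.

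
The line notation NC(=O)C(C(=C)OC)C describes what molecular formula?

C6H11NO2

Heavy atoms from the SMILES: 6 C, 1 N, 2 O.
Implicit hydrogens by atom environment:
  2 × C: 3 H each → 6
  2 × C: no H
  2 × O: no H
  1 × C: 2 H
  1 × C: 1 H
  1 × N: 2 H
  Total hydrogens = 11.
Molecular formula: C6H11NO2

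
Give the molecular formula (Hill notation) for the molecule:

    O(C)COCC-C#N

Heavy atoms from the SMILES: 5 C, 1 N, 2 O.
Implicit hydrogens by atom environment:
  3 × C: 2 H each → 6
  2 × O: no H
  1 × C: 3 H
  1 × C: no H
  1 × N: no H
  Total hydrogens = 9.
Molecular formula: C5H9NO2

C5H9NO2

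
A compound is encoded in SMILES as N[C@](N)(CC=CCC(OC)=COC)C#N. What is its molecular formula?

Heavy atoms from the SMILES: 10 C, 3 N, 2 O.
Implicit hydrogens by atom environment:
  3 × C: 1 H each → 3
  3 × C: no H
  2 × C: 3 H each → 6
  2 × C: 2 H each → 4
  2 × N: 2 H each → 4
  2 × O: no H
  1 × N: no H
  Total hydrogens = 17.
Molecular formula: C10H17N3O2

C10H17N3O2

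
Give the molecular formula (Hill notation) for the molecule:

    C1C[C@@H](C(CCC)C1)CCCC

C12H24

Heavy atoms from the SMILES: 12 C.
Implicit hydrogens by atom environment:
  8 × C: 2 H each → 16
  2 × C: 3 H each → 6
  2 × C: 1 H each → 2
  Total hydrogens = 24.
Molecular formula: C12H24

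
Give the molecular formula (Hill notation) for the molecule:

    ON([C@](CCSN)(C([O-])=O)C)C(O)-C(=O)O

Heavy atoms from the SMILES: 7 C, 2 N, 6 O, 1 S.
Implicit hydrogens by atom environment:
  3 × C: no H
  3 × O: 1 H each → 3
  2 × C: 2 H each → 4
  2 × O: no H
  1 × C: 3 H
  1 × C: 1 H
  1 × N: 2 H
  1 × N: no H
  1 × O (charge -1): no H
  1 × S: no H
  Total hydrogens = 13.
Net charge -1.
Molecular formula: C7H13N2O6S-

C7H13N2O6S-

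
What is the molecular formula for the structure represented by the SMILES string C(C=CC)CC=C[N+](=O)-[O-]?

Heavy atoms from the SMILES: 7 C, 1 N, 2 O.
Implicit hydrogens by atom environment:
  4 × C: 1 H each → 4
  2 × C: 2 H each → 4
  1 × C: 3 H
  1 × N (charge +1): no H
  1 × O: no H
  1 × O (charge -1): no H
  Total hydrogens = 11.
Molecular formula: C7H11NO2

C7H11NO2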